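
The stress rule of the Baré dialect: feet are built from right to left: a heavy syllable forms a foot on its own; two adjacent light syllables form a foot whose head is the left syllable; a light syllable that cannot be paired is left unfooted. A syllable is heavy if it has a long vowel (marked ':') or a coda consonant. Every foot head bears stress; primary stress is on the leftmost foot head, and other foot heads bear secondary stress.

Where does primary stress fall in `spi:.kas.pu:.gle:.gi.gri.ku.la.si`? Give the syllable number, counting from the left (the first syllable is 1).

1

Weights: 1 spi: H, 2 kas H, 3 pu: H, 4 gle: H, 5 gi L, 6 gri L, 7 ku L, 8 la L, 9 si L.
Parse right to left (heavy = foot alone; LL = one foot; stranded L unfooted): (ˈspi:) (ˈkas) (ˈpu:) (ˈgle:) gi (ˈgri.ku) (ˈla.si).
Foot heads: 1, 2, 3, 4, 6, 8.
Primary stress on the leftmost head = syllable 1.
Primary stress: syllable 1 → ˈspi:.kas.pu:.gle:.gi.gri.ku.la.si.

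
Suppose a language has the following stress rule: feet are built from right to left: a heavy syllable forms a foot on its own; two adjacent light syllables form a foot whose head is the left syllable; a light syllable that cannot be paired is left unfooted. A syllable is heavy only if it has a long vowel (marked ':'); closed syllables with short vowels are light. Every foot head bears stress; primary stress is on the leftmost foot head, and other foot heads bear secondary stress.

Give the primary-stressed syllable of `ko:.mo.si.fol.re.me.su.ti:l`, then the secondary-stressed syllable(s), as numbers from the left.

Weights: 1 ko: H, 2 mo L, 3 si L, 4 fol L, 5 re L, 6 me L, 7 su L, 8 ti:l H.
Parse right to left (heavy = foot alone; LL = one foot; stranded L unfooted): (ˈko:) (ˈmo.si) (ˈfol.re) (ˈme.su) (ˈti:l).
Foot heads: 1, 2, 4, 6, 8.
Primary stress on the leftmost head = syllable 1.
Secondary stress on 2, 4, 6, 8: ˈko:.ˌmo.si.ˌfol.re.ˌme.su.ˌti:l.

primary 1, secondary 2, 4, 6, 8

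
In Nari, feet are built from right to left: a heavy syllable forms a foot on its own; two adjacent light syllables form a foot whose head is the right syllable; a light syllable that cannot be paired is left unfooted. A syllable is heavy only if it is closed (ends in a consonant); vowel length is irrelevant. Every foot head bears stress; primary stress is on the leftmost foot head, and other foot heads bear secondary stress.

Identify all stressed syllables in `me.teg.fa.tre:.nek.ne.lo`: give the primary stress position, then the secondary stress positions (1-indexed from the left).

primary 2, secondary 4, 5, 7

Weights: 1 me L, 2 teg H, 3 fa L, 4 tre: L, 5 nek H, 6 ne L, 7 lo L.
Parse right to left (heavy = foot alone; LL = one foot; stranded L unfooted): me (ˈteg) (fa.ˈtre:) (ˈnek) (ne.ˈlo).
Foot heads: 2, 4, 5, 7.
Primary stress on the leftmost head = syllable 2.
Secondary stress on 4, 5, 7: me.ˈteg.fa.ˌtre:.ˌnek.ne.ˌlo.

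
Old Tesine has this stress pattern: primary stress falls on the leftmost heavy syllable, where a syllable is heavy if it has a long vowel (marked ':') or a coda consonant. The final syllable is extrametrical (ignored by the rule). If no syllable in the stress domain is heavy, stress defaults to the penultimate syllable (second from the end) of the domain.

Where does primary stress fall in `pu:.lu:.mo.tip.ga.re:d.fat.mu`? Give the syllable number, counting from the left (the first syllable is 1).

The final syllable (8, mu) is extrametrical; the stress domain is syllables 1–7.
Weights: 1 pu: H, 2 lu: H, 3 mo L, 4 tip H, 5 ga L, 6 re:d H, 7 fat H.
Heavy syllables in the domain: 1, 2, 4, 6, 7. The leftmost is syllable 1 (pu:).
Primary stress: syllable 1 → ˈpu:.lu:.mo.tip.ga.re:d.fat.mu.

1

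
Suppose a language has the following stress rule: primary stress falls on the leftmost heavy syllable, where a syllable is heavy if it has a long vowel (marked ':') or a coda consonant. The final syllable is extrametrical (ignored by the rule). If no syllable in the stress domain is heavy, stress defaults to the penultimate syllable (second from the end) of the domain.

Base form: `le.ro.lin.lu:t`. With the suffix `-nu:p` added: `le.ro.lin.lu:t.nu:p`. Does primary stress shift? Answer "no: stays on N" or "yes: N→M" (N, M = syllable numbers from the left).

Base `le.ro.lin.lu:t` (4 syllables):
  The final syllable (4, lu:t) is extrametrical; the stress domain is syllables 1–3.
  Weights: 1 le L, 2 ro L, 3 lin H.
  Heavy syllables in the domain: 3. The leftmost is syllable 3 (lin).
  → primary stress on syllable 3.
Suffixed `le.ro.lin.lu:t.nu:p` (5 syllables):
  The final syllable (5, nu:p) is extrametrical; the stress domain is syllables 1–4.
  Weights: 1 le L, 2 ro L, 3 lin H, 4 lu:t H.
  Heavy syllables in the domain: 3, 4. The leftmost is syllable 3 (lin).
  → primary stress on syllable 3.

no: stays on 3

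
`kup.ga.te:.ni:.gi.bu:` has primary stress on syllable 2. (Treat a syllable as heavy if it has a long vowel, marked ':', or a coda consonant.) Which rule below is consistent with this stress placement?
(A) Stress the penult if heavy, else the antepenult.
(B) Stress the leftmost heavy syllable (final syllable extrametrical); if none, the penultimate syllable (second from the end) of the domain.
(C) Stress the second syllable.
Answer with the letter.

Rule A → syllable 4 (observed: 2).
Rule B → syllable 1 (observed: 2).
Rule C → syllable 2 ✓.

C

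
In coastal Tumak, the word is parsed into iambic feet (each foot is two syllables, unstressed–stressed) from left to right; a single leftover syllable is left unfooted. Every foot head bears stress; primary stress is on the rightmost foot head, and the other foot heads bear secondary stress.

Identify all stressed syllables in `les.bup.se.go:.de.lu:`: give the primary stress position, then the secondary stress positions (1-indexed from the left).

primary 6, secondary 2, 4

Parse left to right into iambic (σˈσ) feet: (les.ˈbup) (se.ˈgo:) (de.ˈlu:).
Foot heads (stressed positions): 2, 4, 6.
End Rule Rightmost: primary stress on the rightmost head = syllable 6.
Secondary stress on 2, 4: les.ˌbup.se.ˌgo:.de.ˈlu:.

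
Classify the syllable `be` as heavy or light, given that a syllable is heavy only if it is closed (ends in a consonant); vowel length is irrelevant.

light

`be`: short vowel, open (no coda). Open (no coda) → light.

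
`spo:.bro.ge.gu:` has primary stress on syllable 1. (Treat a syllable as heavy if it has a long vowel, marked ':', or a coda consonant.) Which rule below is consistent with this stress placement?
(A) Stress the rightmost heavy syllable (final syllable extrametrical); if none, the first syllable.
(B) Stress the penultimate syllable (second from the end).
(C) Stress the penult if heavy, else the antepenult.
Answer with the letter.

A

Rule A → syllable 1 ✓.
Rule B → syllable 3 (observed: 1).
Rule C → syllable 2 (observed: 1).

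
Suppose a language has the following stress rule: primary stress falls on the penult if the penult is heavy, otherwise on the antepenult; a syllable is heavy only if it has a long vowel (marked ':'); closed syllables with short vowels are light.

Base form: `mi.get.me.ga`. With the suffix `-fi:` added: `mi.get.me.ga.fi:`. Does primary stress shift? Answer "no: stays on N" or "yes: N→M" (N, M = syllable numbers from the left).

yes: 2→3

Base `mi.get.me.ga` (4 syllables):
  Weights: 2 get L, 3 me L, 4 ga L.
  The penult (syllable 3, me) is light, so stress falls on the antepenult (syllable 2, get).
  → primary stress on syllable 2.
Suffixed `mi.get.me.ga.fi:` (5 syllables):
  Weights: 3 me L, 4 ga L, 5 fi: H.
  The penult (syllable 4, ga) is light, so stress falls on the antepenult (syllable 3, me).
  → primary stress on syllable 3.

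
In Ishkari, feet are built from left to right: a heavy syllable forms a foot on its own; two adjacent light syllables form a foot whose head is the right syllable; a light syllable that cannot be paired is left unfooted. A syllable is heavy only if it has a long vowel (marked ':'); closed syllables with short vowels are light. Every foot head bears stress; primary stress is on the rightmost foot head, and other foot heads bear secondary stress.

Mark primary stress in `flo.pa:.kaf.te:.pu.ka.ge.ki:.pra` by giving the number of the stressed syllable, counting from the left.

8

Weights: 1 flo L, 2 pa: H, 3 kaf L, 4 te: H, 5 pu L, 6 ka L, 7 ge L, 8 ki: H, 9 pra L.
Parse left to right (heavy = foot alone; LL = one foot; stranded L unfooted): flo (ˈpa:) kaf (ˈte:) (pu.ˈka) ge (ˈki:) pra.
Foot heads: 2, 4, 6, 8.
Primary stress on the rightmost head = syllable 8.
Primary stress: syllable 8 → flo.pa:.kaf.te:.pu.ka.ge.ˈki:.pra.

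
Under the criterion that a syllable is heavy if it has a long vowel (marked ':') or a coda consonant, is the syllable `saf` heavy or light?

heavy

`saf`: short vowel, closed (coda /f/). Closed → heavy.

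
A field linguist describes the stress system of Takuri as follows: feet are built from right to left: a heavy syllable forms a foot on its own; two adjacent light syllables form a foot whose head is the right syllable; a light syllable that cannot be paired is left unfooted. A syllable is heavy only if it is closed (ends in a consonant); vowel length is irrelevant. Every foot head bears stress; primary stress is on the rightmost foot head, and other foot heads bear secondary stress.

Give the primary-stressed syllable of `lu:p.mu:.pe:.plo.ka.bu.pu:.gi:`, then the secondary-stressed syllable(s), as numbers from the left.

primary 8, secondary 1, 4, 6

Weights: 1 lu:p H, 2 mu: L, 3 pe: L, 4 plo L, 5 ka L, 6 bu L, 7 pu: L, 8 gi: L.
Parse right to left (heavy = foot alone; LL = one foot; stranded L unfooted): (ˈlu:p) mu: (pe:.ˈplo) (ka.ˈbu) (pu:.ˈgi:).
Foot heads: 1, 4, 6, 8.
Primary stress on the rightmost head = syllable 8.
Secondary stress on 1, 4, 6: ˌlu:p.mu:.pe:.ˌplo.ka.ˌbu.pu:.ˈgi:.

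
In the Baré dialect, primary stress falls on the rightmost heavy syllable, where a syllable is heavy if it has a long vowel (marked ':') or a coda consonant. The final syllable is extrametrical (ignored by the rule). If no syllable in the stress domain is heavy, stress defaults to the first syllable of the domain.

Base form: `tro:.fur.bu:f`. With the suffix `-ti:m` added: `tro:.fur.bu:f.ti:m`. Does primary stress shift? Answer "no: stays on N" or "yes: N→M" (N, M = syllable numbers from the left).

Base `tro:.fur.bu:f` (3 syllables):
  The final syllable (3, bu:f) is extrametrical; the stress domain is syllables 1–2.
  Weights: 1 tro: H, 2 fur H.
  Heavy syllables in the domain: 1, 2. The rightmost is syllable 2 (fur).
  → primary stress on syllable 2.
Suffixed `tro:.fur.bu:f.ti:m` (4 syllables):
  The final syllable (4, ti:m) is extrametrical; the stress domain is syllables 1–3.
  Weights: 1 tro: H, 2 fur H, 3 bu:f H.
  Heavy syllables in the domain: 1, 2, 3. The rightmost is syllable 3 (bu:f).
  → primary stress on syllable 3.

yes: 2→3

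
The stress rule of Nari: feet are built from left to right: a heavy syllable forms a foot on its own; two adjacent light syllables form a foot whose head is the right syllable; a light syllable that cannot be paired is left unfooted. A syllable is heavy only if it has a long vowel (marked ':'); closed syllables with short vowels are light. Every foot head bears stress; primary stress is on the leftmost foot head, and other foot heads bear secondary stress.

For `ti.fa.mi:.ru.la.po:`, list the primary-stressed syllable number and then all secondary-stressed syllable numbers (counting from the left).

Weights: 1 ti L, 2 fa L, 3 mi: H, 4 ru L, 5 la L, 6 po: H.
Parse left to right (heavy = foot alone; LL = one foot; stranded L unfooted): (ti.ˈfa) (ˈmi:) (ru.ˈla) (ˈpo:).
Foot heads: 2, 3, 5, 6.
Primary stress on the leftmost head = syllable 2.
Secondary stress on 3, 5, 6: ti.ˈfa.ˌmi:.ru.ˌla.ˌpo:.

primary 2, secondary 3, 5, 6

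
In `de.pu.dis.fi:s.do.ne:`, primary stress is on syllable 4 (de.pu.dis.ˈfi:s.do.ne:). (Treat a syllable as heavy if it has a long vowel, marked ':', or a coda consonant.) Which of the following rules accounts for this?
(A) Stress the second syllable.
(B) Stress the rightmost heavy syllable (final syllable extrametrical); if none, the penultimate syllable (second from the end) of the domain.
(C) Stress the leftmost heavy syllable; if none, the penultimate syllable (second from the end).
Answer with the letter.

Rule A → syllable 2 (observed: 4).
Rule B → syllable 4 ✓.
Rule C → syllable 3 (observed: 4).

B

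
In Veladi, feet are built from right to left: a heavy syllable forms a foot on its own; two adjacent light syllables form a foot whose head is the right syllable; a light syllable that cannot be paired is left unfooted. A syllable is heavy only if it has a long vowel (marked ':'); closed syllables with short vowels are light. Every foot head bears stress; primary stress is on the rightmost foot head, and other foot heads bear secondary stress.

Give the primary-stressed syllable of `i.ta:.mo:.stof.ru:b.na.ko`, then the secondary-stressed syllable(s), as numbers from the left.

primary 7, secondary 2, 3, 5

Weights: 1 i L, 2 ta: H, 3 mo: H, 4 stof L, 5 ru:b H, 6 na L, 7 ko L.
Parse right to left (heavy = foot alone; LL = one foot; stranded L unfooted): i (ˈta:) (ˈmo:) stof (ˈru:b) (na.ˈko).
Foot heads: 2, 3, 5, 7.
Primary stress on the rightmost head = syllable 7.
Secondary stress on 2, 3, 5: i.ˌta:.ˌmo:.stof.ˌru:b.na.ˈko.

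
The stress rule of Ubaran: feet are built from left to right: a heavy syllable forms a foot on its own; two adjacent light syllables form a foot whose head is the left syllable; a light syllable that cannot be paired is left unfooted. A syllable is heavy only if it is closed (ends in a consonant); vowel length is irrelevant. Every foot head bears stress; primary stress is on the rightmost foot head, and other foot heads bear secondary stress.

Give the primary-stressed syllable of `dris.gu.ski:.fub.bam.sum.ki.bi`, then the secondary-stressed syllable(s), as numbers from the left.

primary 7, secondary 1, 2, 4, 5, 6

Weights: 1 dris H, 2 gu L, 3 ski: L, 4 fub H, 5 bam H, 6 sum H, 7 ki L, 8 bi L.
Parse left to right (heavy = foot alone; LL = one foot; stranded L unfooted): (ˈdris) (ˈgu.ski:) (ˈfub) (ˈbam) (ˈsum) (ˈki.bi).
Foot heads: 1, 2, 4, 5, 6, 7.
Primary stress on the rightmost head = syllable 7.
Secondary stress on 1, 2, 4, 5, 6: ˌdris.ˌgu.ski:.ˌfub.ˌbam.ˌsum.ˈki.bi.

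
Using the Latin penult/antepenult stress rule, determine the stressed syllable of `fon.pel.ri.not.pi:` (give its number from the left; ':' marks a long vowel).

4

Classical Latin: stress the penult if heavy (long vowel or closed), else the antepenult.
Weights: 3 ri L, 4 not H, 5 pi: H.
The penult (syllable 4, not) is heavy, so it takes stress.
Stress on syllable 4: fon.pel.ri.ˈnot.pi:.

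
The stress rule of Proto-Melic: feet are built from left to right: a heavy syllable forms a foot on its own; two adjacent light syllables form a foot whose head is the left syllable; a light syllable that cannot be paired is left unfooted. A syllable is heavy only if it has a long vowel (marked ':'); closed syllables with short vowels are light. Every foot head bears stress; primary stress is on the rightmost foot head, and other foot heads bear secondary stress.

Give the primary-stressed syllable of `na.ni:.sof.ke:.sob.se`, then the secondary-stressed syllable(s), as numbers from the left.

Weights: 1 na L, 2 ni: H, 3 sof L, 4 ke: H, 5 sob L, 6 se L.
Parse left to right (heavy = foot alone; LL = one foot; stranded L unfooted): na (ˈni:) sof (ˈke:) (ˈsob.se).
Foot heads: 2, 4, 5.
Primary stress on the rightmost head = syllable 5.
Secondary stress on 2, 4: na.ˌni:.sof.ˌke:.ˈsob.se.

primary 5, secondary 2, 4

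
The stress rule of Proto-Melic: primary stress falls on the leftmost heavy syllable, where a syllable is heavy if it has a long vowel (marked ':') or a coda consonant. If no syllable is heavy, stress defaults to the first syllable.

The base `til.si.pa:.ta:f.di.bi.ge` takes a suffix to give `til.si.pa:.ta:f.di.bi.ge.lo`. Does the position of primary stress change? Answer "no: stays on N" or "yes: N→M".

Base `til.si.pa:.ta:f.di.bi.ge` (7 syllables):
  Weights: 1 til H, 2 si L, 3 pa: H, 4 ta:f H, 5 di L, 6 bi L, 7 ge L.
  Heavy syllables in the domain: 1, 3, 4. The leftmost is syllable 1 (til).
  → primary stress on syllable 1.
Suffixed `til.si.pa:.ta:f.di.bi.ge.lo` (8 syllables):
  Weights: 1 til H, 2 si L, 3 pa: H, 4 ta:f H, 5 di L, 6 bi L, 7 ge L, 8 lo L.
  Heavy syllables in the domain: 1, 3, 4. The leftmost is syllable 1 (til).
  → primary stress on syllable 1.

no: stays on 1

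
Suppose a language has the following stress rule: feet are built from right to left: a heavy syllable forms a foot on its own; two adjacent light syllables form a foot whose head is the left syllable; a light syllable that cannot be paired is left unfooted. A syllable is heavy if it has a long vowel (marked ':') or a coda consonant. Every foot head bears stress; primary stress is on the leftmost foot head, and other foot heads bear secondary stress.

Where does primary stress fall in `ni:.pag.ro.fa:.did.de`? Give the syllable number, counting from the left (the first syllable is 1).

1

Weights: 1 ni: H, 2 pag H, 3 ro L, 4 fa: H, 5 did H, 6 de L.
Parse right to left (heavy = foot alone; LL = one foot; stranded L unfooted): (ˈni:) (ˈpag) ro (ˈfa:) (ˈdid) de.
Foot heads: 1, 2, 4, 5.
Primary stress on the leftmost head = syllable 1.
Primary stress: syllable 1 → ˈni:.pag.ro.fa:.did.de.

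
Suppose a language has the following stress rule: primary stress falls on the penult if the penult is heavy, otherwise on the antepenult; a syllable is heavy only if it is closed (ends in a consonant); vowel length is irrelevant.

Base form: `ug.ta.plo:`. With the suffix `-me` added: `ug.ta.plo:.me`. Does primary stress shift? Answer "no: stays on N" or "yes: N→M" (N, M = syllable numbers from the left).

Base `ug.ta.plo:` (3 syllables):
  Weights: 1 ug H, 2 ta L, 3 plo: L.
  The penult (syllable 2, ta) is light, so stress falls on the antepenult (syllable 1, ug).
  → primary stress on syllable 1.
Suffixed `ug.ta.plo:.me` (4 syllables):
  Weights: 2 ta L, 3 plo: L, 4 me L.
  The penult (syllable 3, plo:) is light, so stress falls on the antepenult (syllable 2, ta).
  → primary stress on syllable 2.

yes: 1→2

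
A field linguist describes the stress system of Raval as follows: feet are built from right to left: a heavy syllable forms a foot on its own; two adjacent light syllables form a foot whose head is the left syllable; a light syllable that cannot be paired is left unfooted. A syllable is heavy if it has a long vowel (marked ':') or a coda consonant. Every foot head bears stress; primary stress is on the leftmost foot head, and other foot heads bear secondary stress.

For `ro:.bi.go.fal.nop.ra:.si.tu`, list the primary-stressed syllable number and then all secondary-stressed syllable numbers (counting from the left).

primary 1, secondary 2, 4, 5, 6, 7

Weights: 1 ro: H, 2 bi L, 3 go L, 4 fal H, 5 nop H, 6 ra: H, 7 si L, 8 tu L.
Parse right to left (heavy = foot alone; LL = one foot; stranded L unfooted): (ˈro:) (ˈbi.go) (ˈfal) (ˈnop) (ˈra:) (ˈsi.tu).
Foot heads: 1, 2, 4, 5, 6, 7.
Primary stress on the leftmost head = syllable 1.
Secondary stress on 2, 4, 5, 6, 7: ˈro:.ˌbi.go.ˌfal.ˌnop.ˌra:.ˌsi.tu.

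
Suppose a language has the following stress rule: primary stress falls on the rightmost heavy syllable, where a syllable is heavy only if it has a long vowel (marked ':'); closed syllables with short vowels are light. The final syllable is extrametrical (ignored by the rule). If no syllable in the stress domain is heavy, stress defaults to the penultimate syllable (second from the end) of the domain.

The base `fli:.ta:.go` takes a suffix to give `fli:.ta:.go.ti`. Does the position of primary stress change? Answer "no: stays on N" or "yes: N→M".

Base `fli:.ta:.go` (3 syllables):
  The final syllable (3, go) is extrametrical; the stress domain is syllables 1–2.
  Weights: 1 fli: H, 2 ta: H.
  Heavy syllables in the domain: 1, 2. The rightmost is syllable 2 (ta:).
  → primary stress on syllable 2.
Suffixed `fli:.ta:.go.ti` (4 syllables):
  The final syllable (4, ti) is extrametrical; the stress domain is syllables 1–3.
  Weights: 1 fli: H, 2 ta: H, 3 go L.
  Heavy syllables in the domain: 1, 2. The rightmost is syllable 2 (ta:).
  → primary stress on syllable 2.

no: stays on 2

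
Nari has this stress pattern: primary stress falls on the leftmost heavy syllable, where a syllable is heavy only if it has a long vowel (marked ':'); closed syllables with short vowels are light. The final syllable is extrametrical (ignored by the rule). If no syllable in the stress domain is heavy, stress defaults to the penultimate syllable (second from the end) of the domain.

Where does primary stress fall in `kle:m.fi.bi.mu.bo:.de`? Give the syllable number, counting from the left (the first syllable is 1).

The final syllable (6, de) is extrametrical; the stress domain is syllables 1–5.
Weights: 1 kle:m H, 2 fi L, 3 bi L, 4 mu L, 5 bo: H.
Heavy syllables in the domain: 1, 5. The leftmost is syllable 1 (kle:m).
Primary stress: syllable 1 → ˈkle:m.fi.bi.mu.bo:.de.

1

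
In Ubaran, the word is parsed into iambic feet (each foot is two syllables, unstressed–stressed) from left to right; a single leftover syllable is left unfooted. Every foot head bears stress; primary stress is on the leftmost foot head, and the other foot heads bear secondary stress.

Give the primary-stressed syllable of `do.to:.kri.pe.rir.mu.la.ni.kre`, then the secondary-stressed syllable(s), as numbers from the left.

Parse left to right into iambic (σˈσ) feet: (do.ˈto:) (kri.ˈpe) (rir.ˈmu) (la.ˈni) kre. Syllable 9 is left unfooted.
Foot heads (stressed positions): 2, 4, 6, 8.
End Rule Leftmost: primary stress on the leftmost head = syllable 2.
Secondary stress on 4, 6, 8: do.ˈto:.kri.ˌpe.rir.ˌmu.la.ˌni.kre.

primary 2, secondary 4, 6, 8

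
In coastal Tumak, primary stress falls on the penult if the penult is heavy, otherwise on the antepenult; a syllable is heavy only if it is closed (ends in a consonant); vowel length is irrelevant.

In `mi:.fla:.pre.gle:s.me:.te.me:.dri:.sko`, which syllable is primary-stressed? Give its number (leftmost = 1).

7

Weights: 7 me: L, 8 dri: L, 9 sko L.
The penult (syllable 8, dri:) is light, so stress falls on the antepenult (syllable 7, me:).
Primary stress: syllable 7 → mi:.fla:.pre.gle:s.me:.te.ˈme:.dri:.sko.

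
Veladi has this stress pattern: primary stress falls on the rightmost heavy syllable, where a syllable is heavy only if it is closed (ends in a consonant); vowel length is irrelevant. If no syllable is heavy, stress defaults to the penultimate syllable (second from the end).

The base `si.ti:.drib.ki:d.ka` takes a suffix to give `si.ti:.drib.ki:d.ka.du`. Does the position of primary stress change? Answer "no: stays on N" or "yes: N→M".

no: stays on 4

Base `si.ti:.drib.ki:d.ka` (5 syllables):
  Weights: 1 si L, 2 ti: L, 3 drib H, 4 ki:d H, 5 ka L.
  Heavy syllables in the domain: 3, 4. The rightmost is syllable 4 (ki:d).
  → primary stress on syllable 4.
Suffixed `si.ti:.drib.ki:d.ka.du` (6 syllables):
  Weights: 1 si L, 2 ti: L, 3 drib H, 4 ki:d H, 5 ka L, 6 du L.
  Heavy syllables in the domain: 3, 4. The rightmost is syllable 4 (ki:d).
  → primary stress on syllable 4.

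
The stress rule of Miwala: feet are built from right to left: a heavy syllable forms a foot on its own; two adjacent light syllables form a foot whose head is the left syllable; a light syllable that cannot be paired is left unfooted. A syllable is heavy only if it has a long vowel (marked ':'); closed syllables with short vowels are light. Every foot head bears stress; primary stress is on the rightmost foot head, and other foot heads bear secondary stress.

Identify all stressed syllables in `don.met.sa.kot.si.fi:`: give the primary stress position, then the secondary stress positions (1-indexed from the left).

primary 6, secondary 2, 4

Weights: 1 don L, 2 met L, 3 sa L, 4 kot L, 5 si L, 6 fi: H.
Parse right to left (heavy = foot alone; LL = one foot; stranded L unfooted): don (ˈmet.sa) (ˈkot.si) (ˈfi:).
Foot heads: 2, 4, 6.
Primary stress on the rightmost head = syllable 6.
Secondary stress on 2, 4: don.ˌmet.sa.ˌkot.si.ˈfi:.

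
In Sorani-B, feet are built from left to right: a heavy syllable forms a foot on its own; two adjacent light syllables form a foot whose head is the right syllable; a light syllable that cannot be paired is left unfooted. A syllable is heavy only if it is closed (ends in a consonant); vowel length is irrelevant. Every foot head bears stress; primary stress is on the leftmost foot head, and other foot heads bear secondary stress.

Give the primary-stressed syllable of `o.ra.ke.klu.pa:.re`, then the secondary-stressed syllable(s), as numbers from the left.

primary 2, secondary 4, 6

Weights: 1 o L, 2 ra L, 3 ke L, 4 klu L, 5 pa: L, 6 re L.
Parse left to right (heavy = foot alone; LL = one foot; stranded L unfooted): (o.ˈra) (ke.ˈklu) (pa:.ˈre).
Foot heads: 2, 4, 6.
Primary stress on the leftmost head = syllable 2.
Secondary stress on 4, 6: o.ˈra.ke.ˌklu.pa:.ˌre.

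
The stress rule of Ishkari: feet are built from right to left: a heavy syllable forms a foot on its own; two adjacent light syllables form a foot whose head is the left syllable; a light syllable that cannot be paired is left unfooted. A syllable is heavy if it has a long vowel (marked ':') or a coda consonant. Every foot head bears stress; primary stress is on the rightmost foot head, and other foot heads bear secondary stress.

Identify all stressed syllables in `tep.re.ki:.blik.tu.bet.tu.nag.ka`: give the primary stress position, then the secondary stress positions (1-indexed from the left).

Weights: 1 tep H, 2 re L, 3 ki: H, 4 blik H, 5 tu L, 6 bet H, 7 tu L, 8 nag H, 9 ka L.
Parse right to left (heavy = foot alone; LL = one foot; stranded L unfooted): (ˈtep) re (ˈki:) (ˈblik) tu (ˈbet) tu (ˈnag) ka.
Foot heads: 1, 3, 4, 6, 8.
Primary stress on the rightmost head = syllable 8.
Secondary stress on 1, 3, 4, 6: ˌtep.re.ˌki:.ˌblik.tu.ˌbet.tu.ˈnag.ka.

primary 8, secondary 1, 3, 4, 6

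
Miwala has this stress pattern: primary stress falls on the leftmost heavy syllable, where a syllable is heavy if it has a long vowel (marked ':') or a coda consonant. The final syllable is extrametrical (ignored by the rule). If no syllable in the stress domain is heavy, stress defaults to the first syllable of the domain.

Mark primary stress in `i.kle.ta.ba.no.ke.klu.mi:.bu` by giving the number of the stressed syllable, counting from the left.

The final syllable (9, bu) is extrametrical; the stress domain is syllables 1–8.
Weights: 1 i L, 2 kle L, 3 ta L, 4 ba L, 5 no L, 6 ke L, 7 klu L, 8 mi: H.
Heavy syllables in the domain: 8. The leftmost is syllable 8 (mi:).
Primary stress: syllable 8 → i.kle.ta.ba.no.ke.klu.ˈmi:.bu.

8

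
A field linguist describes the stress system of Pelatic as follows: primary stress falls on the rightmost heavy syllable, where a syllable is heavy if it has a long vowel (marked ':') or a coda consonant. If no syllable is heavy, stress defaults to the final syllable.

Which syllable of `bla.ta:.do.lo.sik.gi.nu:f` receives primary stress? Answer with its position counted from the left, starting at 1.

Weights: 1 bla L, 2 ta: H, 3 do L, 4 lo L, 5 sik H, 6 gi L, 7 nu:f H.
Heavy syllables in the domain: 2, 5, 7. The rightmost is syllable 7 (nu:f).
Primary stress: syllable 7 → bla.ta:.do.lo.sik.gi.ˈnu:f.

7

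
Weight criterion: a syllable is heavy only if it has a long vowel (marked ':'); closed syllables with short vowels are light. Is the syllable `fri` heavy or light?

light

`fri`: short vowel, open (no coda). Short vowel → light.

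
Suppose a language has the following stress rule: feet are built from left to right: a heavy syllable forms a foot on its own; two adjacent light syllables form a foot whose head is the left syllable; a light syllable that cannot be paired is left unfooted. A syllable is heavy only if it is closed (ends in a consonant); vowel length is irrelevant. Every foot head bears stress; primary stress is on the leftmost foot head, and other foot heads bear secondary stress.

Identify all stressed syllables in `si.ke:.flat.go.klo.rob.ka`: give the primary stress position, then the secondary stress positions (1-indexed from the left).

primary 1, secondary 3, 4, 6

Weights: 1 si L, 2 ke: L, 3 flat H, 4 go L, 5 klo L, 6 rob H, 7 ka L.
Parse left to right (heavy = foot alone; LL = one foot; stranded L unfooted): (ˈsi.ke:) (ˈflat) (ˈgo.klo) (ˈrob) ka.
Foot heads: 1, 3, 4, 6.
Primary stress on the leftmost head = syllable 1.
Secondary stress on 3, 4, 6: ˈsi.ke:.ˌflat.ˌgo.klo.ˌrob.ka.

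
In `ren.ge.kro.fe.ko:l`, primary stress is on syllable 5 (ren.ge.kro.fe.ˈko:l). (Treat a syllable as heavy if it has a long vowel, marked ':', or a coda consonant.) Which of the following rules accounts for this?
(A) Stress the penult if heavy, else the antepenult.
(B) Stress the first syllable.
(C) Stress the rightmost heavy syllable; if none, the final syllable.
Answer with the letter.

C

Rule A → syllable 3 (observed: 5).
Rule B → syllable 1 (observed: 5).
Rule C → syllable 5 ✓.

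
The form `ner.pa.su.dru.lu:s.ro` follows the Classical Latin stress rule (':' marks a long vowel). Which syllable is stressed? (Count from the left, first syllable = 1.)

Classical Latin: stress the penult if heavy (long vowel or closed), else the antepenult.
Weights: 4 dru L, 5 lu:s H, 6 ro L.
The penult (syllable 5, lu:s) is heavy, so it takes stress.
Stress on syllable 5: ner.pa.su.dru.ˈlu:s.ro.

5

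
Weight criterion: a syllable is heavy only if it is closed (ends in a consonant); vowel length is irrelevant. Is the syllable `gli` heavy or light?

light

`gli`: short vowel, open (no coda). Open (no coda) → light.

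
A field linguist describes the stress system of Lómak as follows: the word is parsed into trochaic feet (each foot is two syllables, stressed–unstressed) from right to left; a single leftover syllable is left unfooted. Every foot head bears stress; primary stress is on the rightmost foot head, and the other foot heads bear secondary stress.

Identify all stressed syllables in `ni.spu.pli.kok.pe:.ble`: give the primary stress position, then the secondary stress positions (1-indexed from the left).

Parse right to left into trochaic (ˈσσ) feet: (ˈni.spu) (ˈpli.kok) (ˈpe:.ble).
Foot heads (stressed positions): 1, 3, 5.
End Rule Rightmost: primary stress on the rightmost head = syllable 5.
Secondary stress on 1, 3: ˌni.spu.ˌpli.kok.ˈpe:.ble.

primary 5, secondary 1, 3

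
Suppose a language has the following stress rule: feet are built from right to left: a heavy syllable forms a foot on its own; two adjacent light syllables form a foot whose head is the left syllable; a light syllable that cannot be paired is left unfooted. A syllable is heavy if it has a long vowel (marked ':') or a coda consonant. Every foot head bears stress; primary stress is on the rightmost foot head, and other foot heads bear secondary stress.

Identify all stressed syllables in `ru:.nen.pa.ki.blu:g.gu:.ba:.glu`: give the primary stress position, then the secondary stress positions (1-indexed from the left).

primary 7, secondary 1, 2, 3, 5, 6

Weights: 1 ru: H, 2 nen H, 3 pa L, 4 ki L, 5 blu:g H, 6 gu: H, 7 ba: H, 8 glu L.
Parse right to left (heavy = foot alone; LL = one foot; stranded L unfooted): (ˈru:) (ˈnen) (ˈpa.ki) (ˈblu:g) (ˈgu:) (ˈba:) glu.
Foot heads: 1, 2, 3, 5, 6, 7.
Primary stress on the rightmost head = syllable 7.
Secondary stress on 1, 2, 3, 5, 6: ˌru:.ˌnen.ˌpa.ki.ˌblu:g.ˌgu:.ˈba:.glu.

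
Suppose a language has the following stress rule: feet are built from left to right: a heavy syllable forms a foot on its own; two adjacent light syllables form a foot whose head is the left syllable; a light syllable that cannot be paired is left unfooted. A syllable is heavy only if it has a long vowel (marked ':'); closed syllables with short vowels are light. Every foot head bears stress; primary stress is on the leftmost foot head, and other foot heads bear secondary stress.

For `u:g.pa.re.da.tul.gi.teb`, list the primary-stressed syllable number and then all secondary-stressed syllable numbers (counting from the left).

Weights: 1 u:g H, 2 pa L, 3 re L, 4 da L, 5 tul L, 6 gi L, 7 teb L.
Parse left to right (heavy = foot alone; LL = one foot; stranded L unfooted): (ˈu:g) (ˈpa.re) (ˈda.tul) (ˈgi.teb).
Foot heads: 1, 2, 4, 6.
Primary stress on the leftmost head = syllable 1.
Secondary stress on 2, 4, 6: ˈu:g.ˌpa.re.ˌda.tul.ˌgi.teb.

primary 1, secondary 2, 4, 6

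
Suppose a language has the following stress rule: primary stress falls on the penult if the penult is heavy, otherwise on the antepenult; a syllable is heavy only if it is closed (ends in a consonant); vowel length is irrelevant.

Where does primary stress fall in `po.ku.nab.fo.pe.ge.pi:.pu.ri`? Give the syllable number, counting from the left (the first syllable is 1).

7

Weights: 7 pi: L, 8 pu L, 9 ri L.
The penult (syllable 8, pu) is light, so stress falls on the antepenult (syllable 7, pi:).
Primary stress: syllable 7 → po.ku.nab.fo.pe.ge.ˈpi:.pu.ri.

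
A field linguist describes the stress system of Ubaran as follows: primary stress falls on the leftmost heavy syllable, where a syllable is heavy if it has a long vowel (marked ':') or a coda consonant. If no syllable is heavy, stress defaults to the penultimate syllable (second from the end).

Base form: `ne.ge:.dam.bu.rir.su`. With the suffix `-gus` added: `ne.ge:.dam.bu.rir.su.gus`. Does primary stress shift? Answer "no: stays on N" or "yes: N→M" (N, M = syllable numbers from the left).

no: stays on 2

Base `ne.ge:.dam.bu.rir.su` (6 syllables):
  Weights: 1 ne L, 2 ge: H, 3 dam H, 4 bu L, 5 rir H, 6 su L.
  Heavy syllables in the domain: 2, 3, 5. The leftmost is syllable 2 (ge:).
  → primary stress on syllable 2.
Suffixed `ne.ge:.dam.bu.rir.su.gus` (7 syllables):
  Weights: 1 ne L, 2 ge: H, 3 dam H, 4 bu L, 5 rir H, 6 su L, 7 gus H.
  Heavy syllables in the domain: 2, 3, 5, 7. The leftmost is syllable 2 (ge:).
  → primary stress on syllable 2.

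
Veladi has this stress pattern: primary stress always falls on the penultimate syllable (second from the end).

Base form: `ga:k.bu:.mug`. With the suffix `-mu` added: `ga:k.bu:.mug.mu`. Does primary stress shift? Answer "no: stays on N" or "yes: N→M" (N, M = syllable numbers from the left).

Base `ga:k.bu:.mug` (3 syllables):
  The word has 3 syllables; the penultimate syllable (second from the end) is syllable 2 (bu:).
  → primary stress on syllable 2.
Suffixed `ga:k.bu:.mug.mu` (4 syllables):
  The word has 4 syllables; the penultimate syllable (second from the end) is syllable 3 (mug).
  → primary stress on syllable 3.

yes: 2→3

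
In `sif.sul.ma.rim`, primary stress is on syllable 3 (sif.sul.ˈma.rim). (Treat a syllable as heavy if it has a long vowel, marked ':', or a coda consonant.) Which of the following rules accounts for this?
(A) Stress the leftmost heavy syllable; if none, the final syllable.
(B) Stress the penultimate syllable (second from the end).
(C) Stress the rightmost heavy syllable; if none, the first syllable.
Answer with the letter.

B

Rule A → syllable 1 (observed: 3).
Rule B → syllable 3 ✓.
Rule C → syllable 4 (observed: 3).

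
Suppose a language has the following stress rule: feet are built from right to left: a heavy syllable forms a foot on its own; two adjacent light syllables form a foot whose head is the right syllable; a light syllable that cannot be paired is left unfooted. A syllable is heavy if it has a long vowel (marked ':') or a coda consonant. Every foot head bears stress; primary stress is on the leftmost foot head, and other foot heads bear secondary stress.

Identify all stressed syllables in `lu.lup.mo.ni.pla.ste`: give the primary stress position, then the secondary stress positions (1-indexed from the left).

Weights: 1 lu L, 2 lup H, 3 mo L, 4 ni L, 5 pla L, 6 ste L.
Parse right to left (heavy = foot alone; LL = one foot; stranded L unfooted): lu (ˈlup) (mo.ˈni) (pla.ˈste).
Foot heads: 2, 4, 6.
Primary stress on the leftmost head = syllable 2.
Secondary stress on 4, 6: lu.ˈlup.mo.ˌni.pla.ˌste.

primary 2, secondary 4, 6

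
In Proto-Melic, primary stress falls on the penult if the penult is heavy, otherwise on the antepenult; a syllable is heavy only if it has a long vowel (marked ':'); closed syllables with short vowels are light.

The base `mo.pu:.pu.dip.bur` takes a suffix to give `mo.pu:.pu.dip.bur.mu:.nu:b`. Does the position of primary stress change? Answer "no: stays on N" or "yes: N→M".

yes: 3→6

Base `mo.pu:.pu.dip.bur` (5 syllables):
  Weights: 3 pu L, 4 dip L, 5 bur L.
  The penult (syllable 4, dip) is light, so stress falls on the antepenult (syllable 3, pu).
  → primary stress on syllable 3.
Suffixed `mo.pu:.pu.dip.bur.mu:.nu:b` (7 syllables):
  Weights: 5 bur L, 6 mu: H, 7 nu:b H.
  The penult (syllable 6, mu:) is heavy, so it takes stress.
  → primary stress on syllable 6.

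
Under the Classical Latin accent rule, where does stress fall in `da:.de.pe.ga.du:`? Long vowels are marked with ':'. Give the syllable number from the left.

3

Classical Latin: stress the penult if heavy (long vowel or closed), else the antepenult.
Weights: 3 pe L, 4 ga L, 5 du: H.
The penult (syllable 4, ga) is light, so stress falls on the antepenult (syllable 3, pe).
Stress on syllable 3: da:.de.ˈpe.ga.du:.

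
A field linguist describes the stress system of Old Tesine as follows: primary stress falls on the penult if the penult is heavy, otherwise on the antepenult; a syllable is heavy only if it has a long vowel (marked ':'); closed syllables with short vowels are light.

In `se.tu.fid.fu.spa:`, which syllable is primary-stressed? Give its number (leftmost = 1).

Weights: 3 fid L, 4 fu L, 5 spa: H.
The penult (syllable 4, fu) is light, so stress falls on the antepenult (syllable 3, fid).
Primary stress: syllable 3 → se.tu.ˈfid.fu.spa:.

3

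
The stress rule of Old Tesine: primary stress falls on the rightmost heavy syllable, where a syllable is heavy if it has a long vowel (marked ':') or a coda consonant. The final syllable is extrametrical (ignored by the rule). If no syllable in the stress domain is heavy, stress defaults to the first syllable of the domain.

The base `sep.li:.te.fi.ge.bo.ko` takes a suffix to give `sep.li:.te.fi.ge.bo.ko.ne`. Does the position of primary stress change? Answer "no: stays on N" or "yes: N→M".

no: stays on 2

Base `sep.li:.te.fi.ge.bo.ko` (7 syllables):
  The final syllable (7, ko) is extrametrical; the stress domain is syllables 1–6.
  Weights: 1 sep H, 2 li: H, 3 te L, 4 fi L, 5 ge L, 6 bo L.
  Heavy syllables in the domain: 1, 2. The rightmost is syllable 2 (li:).
  → primary stress on syllable 2.
Suffixed `sep.li:.te.fi.ge.bo.ko.ne` (8 syllables):
  The final syllable (8, ne) is extrametrical; the stress domain is syllables 1–7.
  Weights: 1 sep H, 2 li: H, 3 te L, 4 fi L, 5 ge L, 6 bo L, 7 ko L.
  Heavy syllables in the domain: 1, 2. The rightmost is syllable 2 (li:).
  → primary stress on syllable 2.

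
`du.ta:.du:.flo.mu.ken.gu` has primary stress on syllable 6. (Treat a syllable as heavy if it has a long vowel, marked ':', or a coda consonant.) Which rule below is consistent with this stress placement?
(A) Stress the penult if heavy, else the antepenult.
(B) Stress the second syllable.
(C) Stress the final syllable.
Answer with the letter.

Rule A → syllable 6 ✓.
Rule B → syllable 2 (observed: 6).
Rule C → syllable 7 (observed: 6).

A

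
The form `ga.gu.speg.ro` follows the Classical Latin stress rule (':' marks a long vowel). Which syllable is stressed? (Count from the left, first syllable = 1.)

3

Classical Latin: stress the penult if heavy (long vowel or closed), else the antepenult.
Weights: 2 gu L, 3 speg H, 4 ro L.
The penult (syllable 3, speg) is heavy, so it takes stress.
Stress on syllable 3: ga.gu.ˈspeg.ro.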